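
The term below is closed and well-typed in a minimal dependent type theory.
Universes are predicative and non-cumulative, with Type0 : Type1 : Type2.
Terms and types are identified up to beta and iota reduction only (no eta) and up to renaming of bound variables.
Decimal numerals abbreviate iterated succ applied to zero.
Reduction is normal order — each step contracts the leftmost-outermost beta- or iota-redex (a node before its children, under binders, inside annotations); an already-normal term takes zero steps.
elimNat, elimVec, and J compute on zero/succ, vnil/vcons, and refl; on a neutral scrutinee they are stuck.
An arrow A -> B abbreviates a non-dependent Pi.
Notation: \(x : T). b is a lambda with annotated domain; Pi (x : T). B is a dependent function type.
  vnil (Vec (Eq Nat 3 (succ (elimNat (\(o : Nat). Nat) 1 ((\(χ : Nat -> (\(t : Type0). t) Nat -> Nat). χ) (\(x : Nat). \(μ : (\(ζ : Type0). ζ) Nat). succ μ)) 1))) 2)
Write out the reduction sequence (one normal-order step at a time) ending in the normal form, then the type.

normal-order reduction sequence:
  vnil (Vec (Eq Nat 3 (succ (elimNat (\(o : Nat). Nat) 1 ((\(χ : Nat -> (\(t : Type0). t) Nat -> Nat). χ) (\(x : Nat). \(μ : (\(ζ : Type0). ζ) Nat). succ μ)) 1))) 2)
  ~> vnil (Vec (Eq Nat 3 (succ ((\(o : Nat -> (\(χ : Type0). χ) Nat -> Nat). o) (\(t : Nat). \(x : (\(μ : Type0). μ) Nat). succ x) 0 (elimNat (\(ζ : Nat). Nat) 1 ((\(i : Nat -> (\(β : Type0). β) Nat -> Nat). i) (\(ρ : Nat). \(a : (\(c : Type0). c) Nat). succ a)) 0)))) 2)
  ~> vnil (Vec (Eq Nat 3 (succ ((\(o : Nat). \(χ : (\(t : Type0). t) Nat). succ χ) 0 (elimNat (\(x : Nat). Nat) 1 ((\(μ : Nat -> (\(ζ : Type0). ζ) Nat -> Nat). μ) (\(i : Nat). \(β : (\(ρ : Type0). ρ) Nat). succ β)) 0)))) 2)
  ~> vnil (Vec (Eq Nat 3 (succ ((\(o : (\(χ : Type0). χ) Nat). succ o) (elimNat (\(t : Nat). Nat) 1 ((\(x : Nat -> (\(μ : Type0). μ) Nat -> Nat). x) (\(ζ : Nat). \(i : (\(β : Type0). β) Nat). succ i)) 0)))) 2)
  ~> vnil (Vec (Eq Nat 3 (succ (succ (elimNat (\(o : Nat). Nat) 1 ((\(χ : Nat -> (\(t : Type0). t) Nat -> Nat). χ) (\(x : Nat). \(μ : (\(ζ : Type0). ζ) Nat). succ μ)) 0)))) 2)
  ~> vnil (Vec (Eq Nat 3 3) 2)
inferred type:
  Vec (Vec (Eq Nat 3 3) 2) 0


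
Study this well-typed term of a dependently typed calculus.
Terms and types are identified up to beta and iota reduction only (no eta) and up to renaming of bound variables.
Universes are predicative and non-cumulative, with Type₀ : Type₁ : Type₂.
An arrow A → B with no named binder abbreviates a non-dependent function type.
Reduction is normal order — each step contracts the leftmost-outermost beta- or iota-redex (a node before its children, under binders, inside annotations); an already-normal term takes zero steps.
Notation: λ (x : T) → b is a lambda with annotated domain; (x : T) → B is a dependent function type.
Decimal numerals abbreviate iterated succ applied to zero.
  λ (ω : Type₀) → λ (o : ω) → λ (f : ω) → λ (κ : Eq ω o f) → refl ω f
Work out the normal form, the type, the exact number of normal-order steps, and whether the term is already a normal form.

normal form:
  λ (ω : Type₀) → λ (o : ω) → λ (f : ω) → λ (κ : Eq ω o f) → refl ω f
inferred type:
  (ω : Type₀) → (o : ω) → (f : ω) → Eq ω o f → Eq ω f f
reduction steps (normal order): 0
started in normal form: yes


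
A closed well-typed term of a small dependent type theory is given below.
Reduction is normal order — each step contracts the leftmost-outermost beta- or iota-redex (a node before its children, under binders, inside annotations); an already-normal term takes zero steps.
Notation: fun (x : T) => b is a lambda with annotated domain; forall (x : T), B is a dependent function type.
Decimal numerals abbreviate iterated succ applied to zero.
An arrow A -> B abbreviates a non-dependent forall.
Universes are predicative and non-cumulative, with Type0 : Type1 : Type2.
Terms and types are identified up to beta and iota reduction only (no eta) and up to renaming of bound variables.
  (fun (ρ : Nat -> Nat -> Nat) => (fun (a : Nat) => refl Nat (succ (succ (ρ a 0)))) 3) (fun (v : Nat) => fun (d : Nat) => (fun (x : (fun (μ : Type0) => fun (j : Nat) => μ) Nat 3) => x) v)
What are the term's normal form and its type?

reduced normal form:
  refl Nat 5
type:
  Eq Nat 5 5
observation: 5 normal-order steps separate the term from its normal form.


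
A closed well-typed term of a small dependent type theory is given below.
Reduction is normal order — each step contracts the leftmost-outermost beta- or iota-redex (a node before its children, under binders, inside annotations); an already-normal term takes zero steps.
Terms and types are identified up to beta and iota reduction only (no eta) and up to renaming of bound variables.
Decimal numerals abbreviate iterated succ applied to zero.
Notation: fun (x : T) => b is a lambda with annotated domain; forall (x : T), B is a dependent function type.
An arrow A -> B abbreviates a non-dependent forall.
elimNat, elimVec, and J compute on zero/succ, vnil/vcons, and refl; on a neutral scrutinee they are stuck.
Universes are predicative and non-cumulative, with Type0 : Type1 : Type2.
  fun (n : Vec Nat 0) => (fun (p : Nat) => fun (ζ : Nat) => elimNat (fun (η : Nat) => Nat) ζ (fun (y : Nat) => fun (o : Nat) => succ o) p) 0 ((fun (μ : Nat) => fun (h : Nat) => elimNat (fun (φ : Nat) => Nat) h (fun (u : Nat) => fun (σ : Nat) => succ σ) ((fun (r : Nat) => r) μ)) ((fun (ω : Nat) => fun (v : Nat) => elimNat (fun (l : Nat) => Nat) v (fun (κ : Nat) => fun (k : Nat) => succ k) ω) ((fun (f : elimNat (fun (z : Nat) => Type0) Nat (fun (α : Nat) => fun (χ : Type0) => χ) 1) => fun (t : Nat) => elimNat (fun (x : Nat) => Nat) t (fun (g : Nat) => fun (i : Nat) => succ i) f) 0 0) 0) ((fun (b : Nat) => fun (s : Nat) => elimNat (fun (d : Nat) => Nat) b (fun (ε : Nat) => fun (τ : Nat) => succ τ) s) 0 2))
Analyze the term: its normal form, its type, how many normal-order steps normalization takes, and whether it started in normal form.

normal form:
  fun (n : Vec Nat 0) => 2
type:
  Vec Nat 0 -> Nat
reduction steps (normal order): 22
started in normal form: no
first contracted redex: a beta-redex


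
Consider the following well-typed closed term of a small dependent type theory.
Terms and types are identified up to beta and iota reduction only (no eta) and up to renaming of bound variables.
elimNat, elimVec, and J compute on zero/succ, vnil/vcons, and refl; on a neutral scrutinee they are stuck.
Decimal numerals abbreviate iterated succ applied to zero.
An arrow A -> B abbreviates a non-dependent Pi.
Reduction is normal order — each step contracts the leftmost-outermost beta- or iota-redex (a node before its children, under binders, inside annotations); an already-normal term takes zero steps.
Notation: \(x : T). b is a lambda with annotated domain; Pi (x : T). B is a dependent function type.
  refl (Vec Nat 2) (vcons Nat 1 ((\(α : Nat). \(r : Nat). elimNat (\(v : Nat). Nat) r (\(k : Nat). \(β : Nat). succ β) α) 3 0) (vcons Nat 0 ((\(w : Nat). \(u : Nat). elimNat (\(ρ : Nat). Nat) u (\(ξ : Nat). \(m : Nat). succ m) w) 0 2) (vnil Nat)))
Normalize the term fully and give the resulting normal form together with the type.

resulting normal form:
  refl (Vec Nat 2) (vcons Nat 1 3 (vcons Nat 0 2 (vnil Nat)))
type:
  Eq (Vec Nat 2) (vcons Nat 1 3 (vcons Nat 0 2 (vnil Nat))) (vcons Nat 1 3 (vcons Nat 0 2 (vnil Nat)))


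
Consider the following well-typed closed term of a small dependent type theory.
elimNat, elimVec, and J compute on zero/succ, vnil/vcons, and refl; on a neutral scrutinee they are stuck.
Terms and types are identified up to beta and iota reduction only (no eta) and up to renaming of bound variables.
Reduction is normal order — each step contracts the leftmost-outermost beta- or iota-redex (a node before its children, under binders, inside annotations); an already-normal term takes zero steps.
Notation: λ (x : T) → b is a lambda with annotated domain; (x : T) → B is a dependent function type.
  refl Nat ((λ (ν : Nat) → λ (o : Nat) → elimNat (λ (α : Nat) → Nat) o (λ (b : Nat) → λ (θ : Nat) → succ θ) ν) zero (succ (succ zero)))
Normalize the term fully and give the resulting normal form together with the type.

reduced normal form:
  refl Nat (succ (succ zero))
type:
  Eq Nat (succ (succ zero)) (succ (succ zero))


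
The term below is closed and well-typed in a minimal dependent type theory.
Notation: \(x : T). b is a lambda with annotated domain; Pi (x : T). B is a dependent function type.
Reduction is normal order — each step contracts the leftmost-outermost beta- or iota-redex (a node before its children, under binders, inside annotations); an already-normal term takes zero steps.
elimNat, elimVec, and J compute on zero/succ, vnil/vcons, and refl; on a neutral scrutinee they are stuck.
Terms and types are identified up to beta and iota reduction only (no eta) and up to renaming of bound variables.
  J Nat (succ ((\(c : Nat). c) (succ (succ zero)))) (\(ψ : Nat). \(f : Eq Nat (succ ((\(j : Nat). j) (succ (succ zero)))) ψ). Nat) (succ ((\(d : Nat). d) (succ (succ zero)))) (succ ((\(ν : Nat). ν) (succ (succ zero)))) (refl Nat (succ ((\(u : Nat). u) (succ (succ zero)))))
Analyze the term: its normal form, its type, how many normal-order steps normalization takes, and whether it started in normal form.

resulting normal form:
  succ (succ (succ zero))
the term's type:
  Nat
normal-order step count: 2
already normal: no
first contracted redex: a J iota-redex


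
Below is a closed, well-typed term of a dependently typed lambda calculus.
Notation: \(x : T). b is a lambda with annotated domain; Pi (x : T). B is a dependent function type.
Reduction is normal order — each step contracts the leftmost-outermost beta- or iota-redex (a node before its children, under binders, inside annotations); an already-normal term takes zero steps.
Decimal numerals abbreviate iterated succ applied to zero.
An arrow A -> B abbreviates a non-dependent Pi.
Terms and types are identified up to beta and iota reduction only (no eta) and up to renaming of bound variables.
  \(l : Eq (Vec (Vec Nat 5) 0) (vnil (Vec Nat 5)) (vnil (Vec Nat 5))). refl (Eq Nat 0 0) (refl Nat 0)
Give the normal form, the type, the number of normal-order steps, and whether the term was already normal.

resulting normal form:
  \(l : Eq (Vec (Vec Nat 5) 0) (vnil (Vec Nat 5)) (vnil (Vec Nat 5))). refl (Eq Nat 0 0) (refl Nat 0)
inferred type:
  Eq (Vec (Vec Nat 5) 0) (vnil (Vec Nat 5)) (vnil (Vec Nat 5)) -> Eq (Eq Nat 0 0) (refl Nat 0) (refl Nat 0)
steps to reach normal form (normal order): 0
term was already normal: yes


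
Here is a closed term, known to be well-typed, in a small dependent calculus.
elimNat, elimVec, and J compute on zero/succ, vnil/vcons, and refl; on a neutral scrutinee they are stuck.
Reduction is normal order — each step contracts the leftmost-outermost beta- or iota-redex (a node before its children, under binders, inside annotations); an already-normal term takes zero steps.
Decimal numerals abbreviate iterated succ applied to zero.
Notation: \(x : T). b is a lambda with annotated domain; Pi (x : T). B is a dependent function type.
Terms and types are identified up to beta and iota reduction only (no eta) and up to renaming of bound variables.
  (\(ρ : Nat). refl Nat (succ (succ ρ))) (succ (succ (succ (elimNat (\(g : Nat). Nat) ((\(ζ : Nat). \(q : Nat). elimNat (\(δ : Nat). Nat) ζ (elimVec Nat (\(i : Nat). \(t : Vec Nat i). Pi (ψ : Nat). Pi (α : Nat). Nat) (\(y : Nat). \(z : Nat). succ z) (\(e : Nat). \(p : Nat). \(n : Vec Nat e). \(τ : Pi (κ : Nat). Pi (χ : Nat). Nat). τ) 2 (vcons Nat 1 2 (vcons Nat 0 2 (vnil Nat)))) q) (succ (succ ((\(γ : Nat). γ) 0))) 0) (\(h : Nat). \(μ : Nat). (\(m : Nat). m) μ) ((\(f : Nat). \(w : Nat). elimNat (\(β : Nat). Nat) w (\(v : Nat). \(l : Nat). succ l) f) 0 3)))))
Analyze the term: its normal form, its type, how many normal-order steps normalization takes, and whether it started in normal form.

resulting normal form:
  refl Nat 7
type:
  Eq Nat 7 7
steps to reach normal form (normal order): 19
already normal: no
first redex: a beta-redex


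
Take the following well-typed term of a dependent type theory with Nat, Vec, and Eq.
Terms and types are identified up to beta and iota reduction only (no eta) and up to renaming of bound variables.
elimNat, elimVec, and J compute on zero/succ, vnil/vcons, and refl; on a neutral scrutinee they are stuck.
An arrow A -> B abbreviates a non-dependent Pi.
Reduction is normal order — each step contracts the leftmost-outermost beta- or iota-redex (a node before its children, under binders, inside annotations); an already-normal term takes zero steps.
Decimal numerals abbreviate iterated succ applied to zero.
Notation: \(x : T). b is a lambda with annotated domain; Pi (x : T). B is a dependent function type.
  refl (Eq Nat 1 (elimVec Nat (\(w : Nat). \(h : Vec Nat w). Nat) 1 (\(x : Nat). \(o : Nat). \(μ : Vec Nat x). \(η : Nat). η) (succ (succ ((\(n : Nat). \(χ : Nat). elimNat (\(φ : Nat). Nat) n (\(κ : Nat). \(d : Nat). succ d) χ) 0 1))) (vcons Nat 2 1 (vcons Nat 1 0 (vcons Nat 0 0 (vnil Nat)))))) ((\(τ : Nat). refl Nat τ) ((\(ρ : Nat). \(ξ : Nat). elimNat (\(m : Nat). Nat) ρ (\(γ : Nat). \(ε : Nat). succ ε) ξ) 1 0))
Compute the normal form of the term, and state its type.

resulting normal form:
  refl (Eq Nat 1 1) (refl Nat 1)
type:
  Eq (Eq Nat 1 1) (refl Nat 1) (refl Nat 1)
observation: 20 normal-order steps separate the term from its normal form.


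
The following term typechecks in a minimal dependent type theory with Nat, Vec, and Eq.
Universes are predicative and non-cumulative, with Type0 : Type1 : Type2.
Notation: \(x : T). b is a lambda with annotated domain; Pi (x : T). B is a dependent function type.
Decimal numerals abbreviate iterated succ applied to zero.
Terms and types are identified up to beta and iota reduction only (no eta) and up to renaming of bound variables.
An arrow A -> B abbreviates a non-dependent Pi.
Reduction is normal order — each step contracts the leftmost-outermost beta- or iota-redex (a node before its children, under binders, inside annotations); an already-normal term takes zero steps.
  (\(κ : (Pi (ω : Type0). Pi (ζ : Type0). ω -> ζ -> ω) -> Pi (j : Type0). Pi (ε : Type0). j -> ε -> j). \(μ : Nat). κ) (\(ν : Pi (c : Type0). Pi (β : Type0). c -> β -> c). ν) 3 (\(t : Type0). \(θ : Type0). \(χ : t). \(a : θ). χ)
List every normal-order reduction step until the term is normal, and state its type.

reduction (normal order):
  (\(κ : (Pi (ω : Type0). Pi (ζ : Type0). ω -> ζ -> ω) -> Pi (j : Type0). Pi (ε : Type0). j -> ε -> j). \(μ : Nat). κ) (\(ν : Pi (c : Type0). Pi (β : Type0). c -> β -> c). ν) 3 (\(t : Type0). \(θ : Type0). \(χ : t). \(a : θ). χ)
  ~> (\(κ : Nat). \(ω : Pi (ζ : Type0). Pi (j : Type0). ζ -> j -> ζ). ω) 3 (\(ε : Type0). \(μ : Type0). \(ν : ε). \(c : μ). ν)
  ~> (\(κ : Pi (ω : Type0). Pi (ζ : Type0). ω -> ζ -> ω). κ) (\(j : Type0). \(ε : Type0). \(μ : j). \(ν : ε). μ)
  ~> \(κ : Type0). \(ω : Type0). \(ζ : κ). \(j : ω). ζ
type:
  Pi (κ : Type0). Pi (ω : Type0). κ -> ω -> κ


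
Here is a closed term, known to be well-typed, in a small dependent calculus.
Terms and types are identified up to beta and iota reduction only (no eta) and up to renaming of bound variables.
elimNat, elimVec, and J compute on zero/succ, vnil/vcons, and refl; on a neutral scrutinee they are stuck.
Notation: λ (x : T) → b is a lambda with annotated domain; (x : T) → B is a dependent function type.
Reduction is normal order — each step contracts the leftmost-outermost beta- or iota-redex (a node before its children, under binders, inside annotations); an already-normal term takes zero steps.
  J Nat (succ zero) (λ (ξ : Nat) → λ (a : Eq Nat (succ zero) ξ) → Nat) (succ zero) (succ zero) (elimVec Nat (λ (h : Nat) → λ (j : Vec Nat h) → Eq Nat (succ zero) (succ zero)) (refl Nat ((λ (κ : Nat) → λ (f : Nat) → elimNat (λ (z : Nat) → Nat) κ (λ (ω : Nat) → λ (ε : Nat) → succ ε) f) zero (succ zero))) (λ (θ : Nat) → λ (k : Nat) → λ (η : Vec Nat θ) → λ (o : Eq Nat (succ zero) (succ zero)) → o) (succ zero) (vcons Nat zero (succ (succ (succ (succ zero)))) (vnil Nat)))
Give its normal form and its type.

resulting normal form:
  succ zero
inferred type:
  Nat
observation: normalization takes exactly 7 steps under the normal-order strategy.


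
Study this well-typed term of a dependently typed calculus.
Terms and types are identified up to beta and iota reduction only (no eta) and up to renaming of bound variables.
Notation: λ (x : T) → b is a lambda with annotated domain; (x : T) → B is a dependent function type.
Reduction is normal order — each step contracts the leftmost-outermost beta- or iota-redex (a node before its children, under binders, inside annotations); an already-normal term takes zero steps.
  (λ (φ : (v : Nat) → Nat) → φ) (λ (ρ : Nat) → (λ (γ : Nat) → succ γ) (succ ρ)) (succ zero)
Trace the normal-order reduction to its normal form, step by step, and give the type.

normal-order reduction:
  (λ (φ : (v : Nat) → Nat) → φ) (λ (ρ : Nat) → (λ (γ : Nat) → succ γ) (succ ρ)) (succ zero)
  ~> (λ (φ : Nat) → (λ (v : Nat) → succ v) (succ φ)) (succ zero)
  ~> (λ (φ : Nat) → succ φ) (succ (succ zero))
  ~> succ (succ (succ zero))
type:
  Nat


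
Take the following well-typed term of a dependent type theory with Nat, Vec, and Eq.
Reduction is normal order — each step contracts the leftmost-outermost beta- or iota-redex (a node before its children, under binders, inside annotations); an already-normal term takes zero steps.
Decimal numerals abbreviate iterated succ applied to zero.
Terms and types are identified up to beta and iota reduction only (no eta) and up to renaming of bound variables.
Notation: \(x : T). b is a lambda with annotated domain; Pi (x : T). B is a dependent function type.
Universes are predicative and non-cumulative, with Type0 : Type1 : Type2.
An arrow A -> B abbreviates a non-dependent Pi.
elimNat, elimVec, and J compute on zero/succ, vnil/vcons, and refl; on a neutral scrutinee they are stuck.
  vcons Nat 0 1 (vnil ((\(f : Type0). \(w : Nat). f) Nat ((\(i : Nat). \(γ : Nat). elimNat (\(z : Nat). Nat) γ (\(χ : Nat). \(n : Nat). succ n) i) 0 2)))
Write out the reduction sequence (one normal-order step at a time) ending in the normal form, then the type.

normal-order reduction sequence:
  vcons Nat 0 1 (vnil ((\(f : Type0). \(w : Nat). f) Nat ((\(i : Nat). \(γ : Nat). elimNat (\(z : Nat). Nat) γ (\(χ : Nat). \(n : Nat). succ n) i) 0 2)))
  ~> vcons Nat 0 1 (vnil ((\(f : Nat). Nat) ((\(w : Nat). \(i : Nat). elimNat (\(γ : Nat). Nat) i (\(z : Nat). \(χ : Nat). succ χ) w) 0 2)))
  ~> vcons Nat 0 1 (vnil Nat)
inferred type:
  Vec Nat 1


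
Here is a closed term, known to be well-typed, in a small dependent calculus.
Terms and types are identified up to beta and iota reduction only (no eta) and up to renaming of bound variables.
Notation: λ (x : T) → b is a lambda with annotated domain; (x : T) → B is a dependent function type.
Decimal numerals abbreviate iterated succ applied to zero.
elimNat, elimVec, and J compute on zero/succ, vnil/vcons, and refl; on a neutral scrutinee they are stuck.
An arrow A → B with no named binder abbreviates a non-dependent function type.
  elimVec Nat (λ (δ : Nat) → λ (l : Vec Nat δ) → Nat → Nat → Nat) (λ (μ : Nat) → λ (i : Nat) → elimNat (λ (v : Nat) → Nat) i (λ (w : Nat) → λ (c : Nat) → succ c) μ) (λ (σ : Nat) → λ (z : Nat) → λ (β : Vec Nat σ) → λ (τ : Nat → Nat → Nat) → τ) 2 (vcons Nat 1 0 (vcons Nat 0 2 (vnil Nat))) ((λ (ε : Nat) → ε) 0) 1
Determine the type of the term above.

type:
  Nat


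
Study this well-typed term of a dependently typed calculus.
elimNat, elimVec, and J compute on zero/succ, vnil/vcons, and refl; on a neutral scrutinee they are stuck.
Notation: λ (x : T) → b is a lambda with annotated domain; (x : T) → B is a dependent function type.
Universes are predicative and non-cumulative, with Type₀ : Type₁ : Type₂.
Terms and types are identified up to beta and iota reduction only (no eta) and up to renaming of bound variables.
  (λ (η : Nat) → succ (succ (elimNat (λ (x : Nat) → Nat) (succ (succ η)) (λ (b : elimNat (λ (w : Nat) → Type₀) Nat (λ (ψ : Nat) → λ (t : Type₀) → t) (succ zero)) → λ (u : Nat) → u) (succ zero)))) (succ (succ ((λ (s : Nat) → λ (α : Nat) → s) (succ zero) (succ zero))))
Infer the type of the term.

the term's type:
  Nat


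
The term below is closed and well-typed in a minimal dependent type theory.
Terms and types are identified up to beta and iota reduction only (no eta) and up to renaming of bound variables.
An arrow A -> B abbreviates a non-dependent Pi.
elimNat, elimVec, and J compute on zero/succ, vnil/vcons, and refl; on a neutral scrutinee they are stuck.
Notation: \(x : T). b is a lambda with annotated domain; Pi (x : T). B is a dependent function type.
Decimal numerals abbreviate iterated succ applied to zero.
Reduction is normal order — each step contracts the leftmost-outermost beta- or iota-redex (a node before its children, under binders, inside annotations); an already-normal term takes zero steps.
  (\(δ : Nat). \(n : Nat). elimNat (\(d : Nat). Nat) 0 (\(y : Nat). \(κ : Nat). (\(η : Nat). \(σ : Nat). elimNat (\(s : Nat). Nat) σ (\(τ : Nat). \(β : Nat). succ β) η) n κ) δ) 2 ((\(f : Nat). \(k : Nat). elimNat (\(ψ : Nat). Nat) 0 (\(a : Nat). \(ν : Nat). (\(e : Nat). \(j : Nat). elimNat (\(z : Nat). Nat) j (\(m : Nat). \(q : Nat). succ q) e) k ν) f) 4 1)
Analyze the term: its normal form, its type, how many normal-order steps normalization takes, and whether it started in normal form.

resulting normal form:
  8
inferred type:
  Nat
steps to reach normal form (normal order): 117
already normal: no
first redex: a beta-redex


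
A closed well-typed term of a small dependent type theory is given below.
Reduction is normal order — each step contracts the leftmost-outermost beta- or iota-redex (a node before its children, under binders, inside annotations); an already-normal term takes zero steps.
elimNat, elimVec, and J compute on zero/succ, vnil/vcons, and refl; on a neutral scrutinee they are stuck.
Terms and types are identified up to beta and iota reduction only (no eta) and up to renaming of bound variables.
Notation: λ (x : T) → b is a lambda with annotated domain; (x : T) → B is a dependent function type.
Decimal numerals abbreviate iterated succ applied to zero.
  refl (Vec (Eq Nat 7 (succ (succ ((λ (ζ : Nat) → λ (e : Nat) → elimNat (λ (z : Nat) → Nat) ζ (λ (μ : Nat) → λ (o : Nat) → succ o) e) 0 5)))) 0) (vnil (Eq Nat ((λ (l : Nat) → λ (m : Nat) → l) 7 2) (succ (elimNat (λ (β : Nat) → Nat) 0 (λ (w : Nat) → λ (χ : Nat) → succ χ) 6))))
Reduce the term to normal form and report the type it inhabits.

reduced normal form:
  refl (Vec (Eq Nat 7 7) 0) (vnil (Eq Nat 7 7))
inferred type:
  Eq (Vec (Eq Nat 7 7) 0) (vnil (Eq Nat 7 7)) (vnil (Eq Nat 7 7))


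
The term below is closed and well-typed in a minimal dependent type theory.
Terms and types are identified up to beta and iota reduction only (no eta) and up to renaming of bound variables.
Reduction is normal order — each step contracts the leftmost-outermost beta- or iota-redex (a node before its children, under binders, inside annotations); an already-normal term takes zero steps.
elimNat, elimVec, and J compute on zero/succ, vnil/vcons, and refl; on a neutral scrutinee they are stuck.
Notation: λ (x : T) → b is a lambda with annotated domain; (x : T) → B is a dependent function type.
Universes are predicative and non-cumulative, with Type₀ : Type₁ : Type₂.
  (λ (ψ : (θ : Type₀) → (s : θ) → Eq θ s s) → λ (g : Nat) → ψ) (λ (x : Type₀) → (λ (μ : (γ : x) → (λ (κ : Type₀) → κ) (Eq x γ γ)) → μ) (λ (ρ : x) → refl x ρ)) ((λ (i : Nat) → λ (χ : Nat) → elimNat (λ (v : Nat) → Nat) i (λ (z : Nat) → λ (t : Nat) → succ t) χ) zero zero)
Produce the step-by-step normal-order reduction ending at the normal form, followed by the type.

normal-order reduction sequence:
  (λ (ψ : (θ : Type₀) → (s : θ) → Eq θ s s) → λ (g : Nat) → ψ) (λ (x : Type₀) → (λ (μ : (γ : x) → (λ (κ : Type₀) → κ) (Eq x γ γ)) → μ) (λ (ρ : x) → refl x ρ)) ((λ (i : Nat) → λ (χ : Nat) → elimNat (λ (v : Nat) → Nat) i (λ (z : Nat) → λ (t : Nat) → succ t) χ) zero zero)
  ~> (λ (ψ : Nat) → λ (θ : Type₀) → (λ (s : (g : θ) → (λ (x : Type₀) → x) (Eq θ g g)) → s) (λ (μ : θ) → refl θ μ)) ((λ (γ : Nat) → λ (κ : Nat) → elimNat (λ (ρ : Nat) → Nat) γ (λ (i : Nat) → λ (χ : Nat) → succ χ) κ) zero zero)
  ~> λ (ψ : Type₀) → (λ (θ : (s : ψ) → (λ (g : Type₀) → g) (Eq ψ s s)) → θ) (λ (x : ψ) → refl ψ x)
  ~> λ (ψ : Type₀) → λ (θ : ψ) → refl ψ θ
the term's type:
  (ψ : Type₀) → (θ : ψ) → Eq ψ θ θ


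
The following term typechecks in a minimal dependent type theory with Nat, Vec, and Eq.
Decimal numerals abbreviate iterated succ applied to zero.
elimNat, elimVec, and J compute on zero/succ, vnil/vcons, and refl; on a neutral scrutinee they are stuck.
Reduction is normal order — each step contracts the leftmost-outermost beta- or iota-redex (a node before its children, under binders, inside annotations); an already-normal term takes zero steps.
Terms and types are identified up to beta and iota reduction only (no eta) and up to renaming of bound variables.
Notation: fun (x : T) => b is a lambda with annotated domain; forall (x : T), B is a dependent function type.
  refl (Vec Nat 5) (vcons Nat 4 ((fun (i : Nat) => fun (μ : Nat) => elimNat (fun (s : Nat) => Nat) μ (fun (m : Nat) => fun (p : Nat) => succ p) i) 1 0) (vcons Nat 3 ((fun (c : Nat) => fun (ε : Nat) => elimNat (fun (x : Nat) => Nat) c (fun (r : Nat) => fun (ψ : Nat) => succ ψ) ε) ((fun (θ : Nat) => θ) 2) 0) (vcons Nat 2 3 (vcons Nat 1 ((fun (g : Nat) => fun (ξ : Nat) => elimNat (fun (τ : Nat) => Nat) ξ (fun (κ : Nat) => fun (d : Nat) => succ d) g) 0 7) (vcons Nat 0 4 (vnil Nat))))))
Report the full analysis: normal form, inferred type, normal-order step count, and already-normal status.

resulting normal form:
  refl (Vec Nat 5) (vcons Nat 4 1 (vcons Nat 3 2 (vcons Nat 2 3 (vcons Nat 1 7 (vcons Nat 0 4 (vnil Nat))))))
inferred type:
  Eq (Vec Nat 5) (vcons Nat 4 1 (vcons Nat 3 2 (vcons Nat 2 3 (vcons Nat 1 7 (vcons Nat 0 4 (vnil Nat)))))) (vcons Nat 4 1 (vcons Nat 3 2 (vcons Nat 2 3 (vcons Nat 1 7 (vcons Nat 0 4 (vnil Nat))))))
reduction steps (normal order): 13
already normal: no
first contracted redex: a beta-redex


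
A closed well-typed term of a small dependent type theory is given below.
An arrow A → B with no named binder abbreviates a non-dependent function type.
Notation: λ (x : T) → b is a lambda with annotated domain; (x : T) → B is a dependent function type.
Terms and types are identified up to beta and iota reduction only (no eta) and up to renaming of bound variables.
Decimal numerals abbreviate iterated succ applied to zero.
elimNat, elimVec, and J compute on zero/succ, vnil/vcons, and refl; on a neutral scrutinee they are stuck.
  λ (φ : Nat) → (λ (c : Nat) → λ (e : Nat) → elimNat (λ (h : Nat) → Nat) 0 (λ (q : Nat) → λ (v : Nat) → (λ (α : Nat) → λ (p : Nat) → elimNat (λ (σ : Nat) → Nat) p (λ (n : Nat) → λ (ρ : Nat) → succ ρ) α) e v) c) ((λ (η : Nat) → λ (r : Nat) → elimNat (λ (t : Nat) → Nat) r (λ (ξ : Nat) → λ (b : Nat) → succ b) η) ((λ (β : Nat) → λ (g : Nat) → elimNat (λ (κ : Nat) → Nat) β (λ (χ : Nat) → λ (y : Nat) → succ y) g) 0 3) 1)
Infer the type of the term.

type:
  Nat → Nat → Nat


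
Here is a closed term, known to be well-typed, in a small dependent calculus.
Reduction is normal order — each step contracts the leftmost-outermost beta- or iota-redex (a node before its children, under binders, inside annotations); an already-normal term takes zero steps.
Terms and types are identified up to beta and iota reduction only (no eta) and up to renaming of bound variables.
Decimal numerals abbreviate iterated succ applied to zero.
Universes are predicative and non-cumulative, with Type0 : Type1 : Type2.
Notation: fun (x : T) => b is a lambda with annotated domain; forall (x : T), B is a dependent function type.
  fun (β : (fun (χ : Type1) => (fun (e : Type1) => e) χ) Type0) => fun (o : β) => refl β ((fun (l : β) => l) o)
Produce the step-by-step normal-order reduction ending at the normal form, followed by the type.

reduction (normal order):
  fun (β : (fun (χ : Type1) => (fun (e : Type1) => e) χ) Type0) => fun (o : β) => refl β ((fun (l : β) => l) o)
  ~> fun (β : (fun (χ : Type1) => χ) Type0) => fun (e : β) => refl β ((fun (o : β) => o) e)
  ~> fun (β : Type0) => fun (χ : β) => refl β ((fun (e : β) => e) χ)
  ~> fun (β : Type0) => fun (χ : β) => refl β χ
the term's type:
  forall (β : Type0), forall (χ : β), Eq β χ χ


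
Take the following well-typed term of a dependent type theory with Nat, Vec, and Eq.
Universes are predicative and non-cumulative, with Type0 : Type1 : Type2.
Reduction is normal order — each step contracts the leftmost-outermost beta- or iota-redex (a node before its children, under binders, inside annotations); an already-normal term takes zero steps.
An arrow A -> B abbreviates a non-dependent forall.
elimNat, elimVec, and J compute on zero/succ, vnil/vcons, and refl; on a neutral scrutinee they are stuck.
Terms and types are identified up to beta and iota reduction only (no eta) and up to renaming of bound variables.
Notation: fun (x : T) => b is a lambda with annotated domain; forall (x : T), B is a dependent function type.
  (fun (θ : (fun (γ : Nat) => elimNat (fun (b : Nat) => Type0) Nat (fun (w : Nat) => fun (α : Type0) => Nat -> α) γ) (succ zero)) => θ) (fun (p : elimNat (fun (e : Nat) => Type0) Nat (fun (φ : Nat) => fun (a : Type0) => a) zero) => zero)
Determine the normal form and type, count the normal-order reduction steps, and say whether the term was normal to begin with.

reduced normal form:
  fun (θ : Nat) => zero
type:
  Nat -> Nat
reduction steps (normal order): 2
started in normal form: no
first contracted redex: a beta-redex


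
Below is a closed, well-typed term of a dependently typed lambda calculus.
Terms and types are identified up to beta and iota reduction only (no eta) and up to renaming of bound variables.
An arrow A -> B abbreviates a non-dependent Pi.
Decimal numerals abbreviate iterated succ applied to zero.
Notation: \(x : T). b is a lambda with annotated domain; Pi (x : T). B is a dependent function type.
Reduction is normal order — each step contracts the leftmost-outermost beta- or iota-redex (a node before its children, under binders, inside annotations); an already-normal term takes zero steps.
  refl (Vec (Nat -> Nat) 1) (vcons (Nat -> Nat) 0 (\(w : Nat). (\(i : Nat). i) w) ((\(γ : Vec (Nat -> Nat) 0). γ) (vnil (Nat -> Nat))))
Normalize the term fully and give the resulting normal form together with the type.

resulting normal form:
  refl (Vec (Nat -> Nat) 1) (vcons (Nat -> Nat) 0 (\(w : Nat). w) (vnil (Nat -> Nat)))
type:
  Eq (Vec (Nat -> Nat) 1) (vcons (Nat -> Nat) 0 (\(w : Nat). w) (vnil (Nat -> Nat))) (vcons (Nat -> Nat) 0 (\(i : Nat). i) (vnil (Nat -> Nat)))
observation: normalization takes exactly 2 steps under the normal-order strategy.


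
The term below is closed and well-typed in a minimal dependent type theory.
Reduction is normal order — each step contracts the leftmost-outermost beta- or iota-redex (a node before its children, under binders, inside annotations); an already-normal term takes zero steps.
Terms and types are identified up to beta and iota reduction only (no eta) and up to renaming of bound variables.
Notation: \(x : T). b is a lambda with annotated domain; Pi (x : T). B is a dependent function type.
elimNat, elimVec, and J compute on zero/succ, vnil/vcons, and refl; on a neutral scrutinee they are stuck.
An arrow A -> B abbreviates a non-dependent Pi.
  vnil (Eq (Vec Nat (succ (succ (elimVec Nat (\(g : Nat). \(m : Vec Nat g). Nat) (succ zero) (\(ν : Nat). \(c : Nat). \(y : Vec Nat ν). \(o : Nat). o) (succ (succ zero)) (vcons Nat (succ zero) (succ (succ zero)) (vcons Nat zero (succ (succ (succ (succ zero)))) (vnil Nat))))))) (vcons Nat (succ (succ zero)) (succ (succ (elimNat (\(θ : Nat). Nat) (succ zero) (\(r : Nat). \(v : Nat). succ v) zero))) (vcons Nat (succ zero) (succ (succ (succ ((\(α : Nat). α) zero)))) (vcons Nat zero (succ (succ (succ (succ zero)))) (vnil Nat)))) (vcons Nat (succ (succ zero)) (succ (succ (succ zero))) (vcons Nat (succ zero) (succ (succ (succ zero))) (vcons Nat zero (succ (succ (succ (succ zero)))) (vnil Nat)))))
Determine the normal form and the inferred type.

reduced normal form:
  vnil (Eq (Vec Nat (succ (succ (succ zero)))) (vcons Nat (succ (succ zero)) (succ (succ (succ zero))) (vcons Nat (succ zero) (succ (succ (succ zero))) (vcons Nat zero (succ (succ (succ (succ zero)))) (vnil Nat)))) (vcons Nat (succ (succ zero)) (succ (succ (succ zero))) (vcons Nat (succ zero) (succ (succ (succ zero))) (vcons Nat zero (succ (succ (succ (succ zero)))) (vnil Nat)))))
type:
  Vec (Eq (Vec Nat (succ (succ (succ zero)))) (vcons Nat (succ (succ zero)) (succ (succ (succ zero))) (vcons Nat (succ zero) (succ (succ (succ zero))) (vcons Nat zero (succ (succ (succ (succ zero)))) (vnil Nat)))) (vcons Nat (succ (succ zero)) (succ (succ (succ zero))) (vcons Nat (succ zero) (succ (succ (succ zero))) (vcons Nat zero (succ (succ (succ (succ zero)))) (vnil Nat))))) zero
observation: reduction starts at an elimVec iota-redex, and 13 normal-order steps reach the normal form.


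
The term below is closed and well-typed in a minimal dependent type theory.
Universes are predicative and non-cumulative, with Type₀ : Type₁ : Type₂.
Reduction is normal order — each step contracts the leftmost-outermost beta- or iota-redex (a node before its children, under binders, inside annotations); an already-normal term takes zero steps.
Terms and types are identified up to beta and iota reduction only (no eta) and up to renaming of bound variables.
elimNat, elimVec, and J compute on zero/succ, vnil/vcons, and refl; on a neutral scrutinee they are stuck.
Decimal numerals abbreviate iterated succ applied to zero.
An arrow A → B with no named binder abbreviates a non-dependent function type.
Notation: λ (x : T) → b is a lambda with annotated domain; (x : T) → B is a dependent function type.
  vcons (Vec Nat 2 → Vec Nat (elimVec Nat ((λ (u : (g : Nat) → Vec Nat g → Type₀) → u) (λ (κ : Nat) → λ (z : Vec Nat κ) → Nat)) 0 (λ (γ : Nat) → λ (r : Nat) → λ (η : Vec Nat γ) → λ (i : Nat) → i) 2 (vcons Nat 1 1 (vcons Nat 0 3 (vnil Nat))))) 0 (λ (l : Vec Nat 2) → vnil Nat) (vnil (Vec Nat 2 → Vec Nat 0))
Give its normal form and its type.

reduced normal form:
  vcons (Vec Nat 2 → Vec Nat 0) 0 (λ (u : Vec Nat 2) → vnil Nat) (vnil (Vec Nat 2 → Vec Nat 0))
type:
  Vec (Vec Nat 2 → Vec Nat 0) 1
observation: the first redex contracted is an elimVec iota-redex; the normal form is reached in 11 normal-order steps.


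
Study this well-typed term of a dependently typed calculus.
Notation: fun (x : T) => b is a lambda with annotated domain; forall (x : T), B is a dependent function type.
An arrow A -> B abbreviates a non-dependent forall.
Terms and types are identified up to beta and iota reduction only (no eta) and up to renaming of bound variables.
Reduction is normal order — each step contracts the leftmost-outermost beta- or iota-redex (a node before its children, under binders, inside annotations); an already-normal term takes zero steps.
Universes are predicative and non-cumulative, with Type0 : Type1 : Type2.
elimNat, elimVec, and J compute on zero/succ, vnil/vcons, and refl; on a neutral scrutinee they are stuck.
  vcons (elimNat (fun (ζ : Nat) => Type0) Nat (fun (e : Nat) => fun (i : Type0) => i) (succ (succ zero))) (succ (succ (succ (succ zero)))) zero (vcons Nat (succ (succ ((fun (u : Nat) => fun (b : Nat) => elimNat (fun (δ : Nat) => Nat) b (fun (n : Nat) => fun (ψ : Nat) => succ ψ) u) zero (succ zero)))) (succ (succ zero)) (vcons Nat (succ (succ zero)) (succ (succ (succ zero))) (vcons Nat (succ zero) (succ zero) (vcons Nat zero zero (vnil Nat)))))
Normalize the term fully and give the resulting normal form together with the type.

resulting normal form:
  vcons Nat (succ (succ (succ (succ zero)))) zero (vcons Nat (succ (succ (succ zero))) (succ (succ zero)) (vcons Nat (succ (succ zero)) (succ (succ (succ zero))) (vcons Nat (succ zero) (succ zero) (vcons Nat zero zero (vnil Nat)))))
inferred type:
  Vec Nat (succ (succ (succ (succ (succ zero)))))
observation: reduction starts at an elimNat iota-redex, and 10 normal-order steps reach the normal form.


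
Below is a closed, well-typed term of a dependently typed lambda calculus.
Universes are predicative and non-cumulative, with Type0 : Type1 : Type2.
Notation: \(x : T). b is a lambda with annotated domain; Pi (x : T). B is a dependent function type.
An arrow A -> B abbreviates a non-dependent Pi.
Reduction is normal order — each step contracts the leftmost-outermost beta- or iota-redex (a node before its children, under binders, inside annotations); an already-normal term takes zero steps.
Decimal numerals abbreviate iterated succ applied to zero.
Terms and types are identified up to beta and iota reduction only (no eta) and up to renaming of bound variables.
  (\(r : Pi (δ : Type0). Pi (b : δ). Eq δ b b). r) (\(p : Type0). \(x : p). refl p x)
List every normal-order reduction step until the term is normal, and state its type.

normal-order reduction sequence:
  (\(r : Pi (δ : Type0). Pi (b : δ). Eq δ b b). r) (\(p : Type0). \(x : p). refl p x)
  ~> \(r : Type0). \(δ : r). refl r δ
the term's type:
  Pi (r : Type0). Pi (δ : r). Eq r δ δ


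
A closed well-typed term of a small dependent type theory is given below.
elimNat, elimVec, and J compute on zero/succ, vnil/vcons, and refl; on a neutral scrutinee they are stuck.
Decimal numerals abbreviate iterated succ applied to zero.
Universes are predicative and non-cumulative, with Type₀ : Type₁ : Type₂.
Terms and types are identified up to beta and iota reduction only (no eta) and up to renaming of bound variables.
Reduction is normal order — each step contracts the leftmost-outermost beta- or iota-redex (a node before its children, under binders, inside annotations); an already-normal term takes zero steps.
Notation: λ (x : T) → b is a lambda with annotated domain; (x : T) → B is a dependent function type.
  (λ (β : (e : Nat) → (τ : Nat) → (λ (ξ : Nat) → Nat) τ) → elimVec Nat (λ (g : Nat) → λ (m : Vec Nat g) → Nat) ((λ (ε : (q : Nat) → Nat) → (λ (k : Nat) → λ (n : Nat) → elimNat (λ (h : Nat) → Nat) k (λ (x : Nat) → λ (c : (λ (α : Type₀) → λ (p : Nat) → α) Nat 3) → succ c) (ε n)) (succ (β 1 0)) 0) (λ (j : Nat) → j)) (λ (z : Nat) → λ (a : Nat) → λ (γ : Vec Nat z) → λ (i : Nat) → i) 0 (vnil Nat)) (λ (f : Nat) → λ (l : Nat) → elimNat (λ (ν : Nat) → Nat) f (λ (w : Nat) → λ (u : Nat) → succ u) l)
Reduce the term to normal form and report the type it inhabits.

normal form:
  2
the term's type:
  Nat


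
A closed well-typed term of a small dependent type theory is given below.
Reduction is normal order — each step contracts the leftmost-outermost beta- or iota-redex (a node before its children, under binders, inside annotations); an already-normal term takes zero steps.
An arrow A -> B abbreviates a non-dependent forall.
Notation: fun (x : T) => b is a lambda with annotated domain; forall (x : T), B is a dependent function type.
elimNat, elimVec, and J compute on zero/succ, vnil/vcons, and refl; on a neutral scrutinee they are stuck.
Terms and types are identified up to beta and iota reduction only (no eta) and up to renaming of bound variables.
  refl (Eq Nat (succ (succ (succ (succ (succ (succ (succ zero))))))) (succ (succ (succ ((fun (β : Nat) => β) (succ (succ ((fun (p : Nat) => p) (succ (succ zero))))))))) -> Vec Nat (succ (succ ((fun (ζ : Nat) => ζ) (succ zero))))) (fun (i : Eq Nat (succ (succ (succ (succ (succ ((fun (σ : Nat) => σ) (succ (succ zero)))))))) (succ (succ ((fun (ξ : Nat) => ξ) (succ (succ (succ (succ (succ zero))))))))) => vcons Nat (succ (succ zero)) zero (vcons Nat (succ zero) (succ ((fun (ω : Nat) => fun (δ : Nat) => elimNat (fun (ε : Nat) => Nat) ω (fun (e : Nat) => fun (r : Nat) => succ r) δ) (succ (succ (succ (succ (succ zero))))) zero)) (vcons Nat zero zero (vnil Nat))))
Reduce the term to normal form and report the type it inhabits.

reduced normal form:
  refl (Eq Nat (succ (succ (succ (succ (succ (succ (succ zero))))))) (succ (succ (succ (succ (succ (succ (succ zero))))))) -> Vec Nat (succ (succ (succ zero)))) (fun (β : Eq Nat (succ (succ (succ (succ (succ (succ (succ zero))))))) (succ (succ (succ (succ (succ (succ (succ zero)))))))) => vcons Nat (succ (succ zero)) zero (vcons Nat (succ zero) (succ (succ (succ (succ (succ (succ zero)))))) (vcons Nat zero zero (vnil Nat))))
type:
  Eq (Eq Nat (succ (succ (succ (succ (succ (succ (succ zero))))))) (succ (succ (succ (succ (succ (succ (succ zero))))))) -> Vec Nat (succ (succ (succ zero)))) (fun (β : Eq Nat (succ (succ (succ (succ (succ (succ (succ zero))))))) (succ (succ (succ (succ (succ (succ (succ zero)))))))) => vcons Nat (succ (succ zero)) zero (vcons Nat (succ zero) (succ (succ (succ (succ (succ (succ zero)))))) (vcons Nat zero zero (vnil Nat)))) (fun (p : Eq Nat (succ (succ (succ (succ (succ (succ (succ zero))))))) (succ (succ (succ (succ (succ (succ (succ zero)))))))) => vcons Nat (succ (succ zero)) zero (vcons Nat (succ zero) (succ (succ (succ (succ (succ (succ zero)))))) (vcons Nat zero zero (vnil Nat))))
observation: the term reaches its normal form after 8 normal-order steps.
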